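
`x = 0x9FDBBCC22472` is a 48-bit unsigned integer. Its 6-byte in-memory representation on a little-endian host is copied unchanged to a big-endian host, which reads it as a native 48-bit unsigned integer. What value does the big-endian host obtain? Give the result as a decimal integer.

Stored little-endian, the bytes at ascending addresses are 72 24 C2 BC DB 9F.
Read back as big-endian, the last byte is least significant, giving 0x7224C2BCDB9F.
0x7224C2BCDB9F = 125502211546015.

125502211546015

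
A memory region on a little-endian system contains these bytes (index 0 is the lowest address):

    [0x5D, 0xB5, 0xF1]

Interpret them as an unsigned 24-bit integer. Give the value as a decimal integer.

Little-endian stores the least-significant byte at the lowest address.
Reassemble most-significant byte first: F1 B5 5D → 0xF1B55D.
0xF1B55D = 15840605.

15840605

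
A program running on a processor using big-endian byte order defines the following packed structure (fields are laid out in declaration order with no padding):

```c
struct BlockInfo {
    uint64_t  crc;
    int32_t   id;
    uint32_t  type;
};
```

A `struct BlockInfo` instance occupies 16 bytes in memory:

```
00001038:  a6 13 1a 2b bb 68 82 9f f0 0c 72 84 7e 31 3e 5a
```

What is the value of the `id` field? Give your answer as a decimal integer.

-267619708

`id` follows `crc` (8 bytes), so it starts at byte offset 8 and occupies 4 bytes.
Bytes at offsets 8..11: F0 0C 72 84.
In big-endian order the high byte comes first in memory.
The bytes are already most-significant first: 0xF00C7284.
Top bit is set, so as a signed 32-bit value this is 0xF00C7284 − 2^32 = -267619708.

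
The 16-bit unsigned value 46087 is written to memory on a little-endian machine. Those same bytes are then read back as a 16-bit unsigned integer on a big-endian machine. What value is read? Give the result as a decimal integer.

46087 in 16-bit hexadecimal is 0xB407.
Stored little-endian, the bytes at ascending addresses are 07 B4.
Read back as big-endian, the last byte is least significant, giving 0x07B4.
0x07B4 = 1972.

1972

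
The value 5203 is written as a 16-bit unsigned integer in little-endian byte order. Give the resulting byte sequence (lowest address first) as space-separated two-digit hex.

53 14

5203 in hexadecimal, padded to 16 bits, is 0x1453.
Split into bytes (most-significant first): 14 53.
In little-endian order the low byte comes first in memory.
So at ascending addresses the bytes are 53 14.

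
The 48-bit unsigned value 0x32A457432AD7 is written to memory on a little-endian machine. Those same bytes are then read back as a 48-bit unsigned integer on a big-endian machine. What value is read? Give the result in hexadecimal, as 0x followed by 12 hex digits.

Stored little-endian, the bytes at ascending addresses are D7 2A 43 57 A4 32.
Read back as big-endian, the last byte is least significant, giving 0xD72A4357A432.

0xD72A4357A432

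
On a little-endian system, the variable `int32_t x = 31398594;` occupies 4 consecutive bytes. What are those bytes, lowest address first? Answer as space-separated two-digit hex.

C2 1A DF 01

31398594 in hexadecimal, padded to 32 bits, is 0x01DF1AC2.
Split into bytes (most-significant first): 01 DF 1A C2.
Little-endian stores the least-significant byte at the lowest address.
So at ascending addresses the bytes are C2 1A DF 01.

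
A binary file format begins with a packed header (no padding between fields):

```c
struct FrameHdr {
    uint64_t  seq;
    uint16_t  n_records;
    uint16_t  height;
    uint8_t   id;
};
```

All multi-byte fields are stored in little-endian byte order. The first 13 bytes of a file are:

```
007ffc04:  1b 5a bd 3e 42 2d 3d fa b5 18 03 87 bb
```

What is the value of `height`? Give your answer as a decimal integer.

34563

`height` follows `seq` (8 B), `n_records` (2 B), so it starts at offset 8 + 2 = 10 and occupies 2 bytes.
Bytes at offsets 10..11: 03 87.
In little-endian order the low byte comes first in memory.
Reassemble most-significant byte first: 87 03 → 0x8703.
0x8703 = 34563.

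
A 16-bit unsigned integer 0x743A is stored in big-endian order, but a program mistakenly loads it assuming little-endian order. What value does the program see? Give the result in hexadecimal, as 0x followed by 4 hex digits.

Stored big-endian, the bytes at ascending addresses are 74 3A.
Read back as little-endian, the first byte is least significant, giving 0x3A74.

0x3A74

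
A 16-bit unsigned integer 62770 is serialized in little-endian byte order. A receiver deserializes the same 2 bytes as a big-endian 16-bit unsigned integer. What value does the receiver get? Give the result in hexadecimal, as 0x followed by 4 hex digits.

62770 in 16-bit hexadecimal is 0xF532.
Stored little-endian, the bytes at ascending addresses are 32 F5.
Read back as big-endian, the last byte is least significant, giving 0x32F5.

0x32F5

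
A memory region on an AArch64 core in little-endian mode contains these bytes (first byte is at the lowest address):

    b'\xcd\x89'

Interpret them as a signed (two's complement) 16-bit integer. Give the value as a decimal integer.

In little-endian order the low byte comes first in memory.
Reassemble most-significant byte first: 89 CD → 0x89CD.
Top bit is set, so as a signed 16-bit value this is 0x89CD − 2^16 = -30259.

-30259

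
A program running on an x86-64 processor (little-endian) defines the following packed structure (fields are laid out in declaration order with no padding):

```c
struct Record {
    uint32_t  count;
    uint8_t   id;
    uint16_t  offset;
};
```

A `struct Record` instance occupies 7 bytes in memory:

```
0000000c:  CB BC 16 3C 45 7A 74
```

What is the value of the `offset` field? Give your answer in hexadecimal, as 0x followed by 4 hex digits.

0x747A

`offset` follows `count` (4 B), `id` (1 B), so it starts at offset 4 + 1 = 5 and occupies 2 bytes.
Bytes at offsets 5..6: 7A 74.
Little-endian: lowest address holds the least-significant byte.
Reassemble most-significant byte first: 74 7A → 0x747A.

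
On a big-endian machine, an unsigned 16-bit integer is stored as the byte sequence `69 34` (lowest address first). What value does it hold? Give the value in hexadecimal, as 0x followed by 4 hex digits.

Big-endian: lowest address holds the most-significant byte.
The bytes are already most-significant first: 0x6934.

0x6934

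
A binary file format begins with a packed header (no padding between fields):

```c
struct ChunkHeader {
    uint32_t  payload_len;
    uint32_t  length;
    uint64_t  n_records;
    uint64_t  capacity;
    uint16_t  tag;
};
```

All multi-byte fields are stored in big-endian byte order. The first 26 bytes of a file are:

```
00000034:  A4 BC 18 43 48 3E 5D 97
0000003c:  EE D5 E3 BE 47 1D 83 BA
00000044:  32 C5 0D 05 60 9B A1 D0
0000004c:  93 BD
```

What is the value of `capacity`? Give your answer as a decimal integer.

`capacity` follows `payload_len` (4 B), `length` (4 B), `n_records` (8 B), so it starts at offset 4 + 4 + 8 = 16 and occupies 8 bytes.
Bytes at offsets 16..23: 32 C5 0D 05 60 9B A1 D0.
Big-endian: lowest address holds the most-significant byte.
The bytes are already most-significant first: 0x32C50D05609BA1D0.
0x32C50D05609BA1D0 = 3658344589055205840.

3658344589055205840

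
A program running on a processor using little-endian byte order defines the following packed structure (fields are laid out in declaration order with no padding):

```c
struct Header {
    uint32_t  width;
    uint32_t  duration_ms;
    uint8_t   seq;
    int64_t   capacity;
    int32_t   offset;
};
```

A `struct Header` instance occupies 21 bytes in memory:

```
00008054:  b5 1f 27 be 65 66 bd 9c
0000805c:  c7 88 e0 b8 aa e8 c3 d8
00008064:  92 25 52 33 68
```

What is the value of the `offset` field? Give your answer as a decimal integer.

`offset` follows `width` (4 B), `duration_ms` (4 B), `seq` (1 B), `capacity` (8 B), so it starts at offset 4 + 4 + 1 + 8 = 17 and occupies 4 bytes.
Bytes at offsets 17..20: 25 52 33 68.
Little-endian: lowest address holds the least-significant byte.
Reassemble most-significant byte first: 68 33 52 25 → 0x68335225.
0x68335225 = 1748193829.

1748193829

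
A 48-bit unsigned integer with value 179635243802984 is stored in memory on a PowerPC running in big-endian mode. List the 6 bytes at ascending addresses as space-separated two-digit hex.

A3 60 96 E5 61 68

179635243802984 in hexadecimal, padded to 48 bits, is 0xA36096E56168.
Split into bytes (most-significant first): A3 60 96 E5 61 68.
Big-endian stores the most-significant byte at the lowest address.
So the memory order matches the most-significant-first order: A3 60 96 E5 61 68.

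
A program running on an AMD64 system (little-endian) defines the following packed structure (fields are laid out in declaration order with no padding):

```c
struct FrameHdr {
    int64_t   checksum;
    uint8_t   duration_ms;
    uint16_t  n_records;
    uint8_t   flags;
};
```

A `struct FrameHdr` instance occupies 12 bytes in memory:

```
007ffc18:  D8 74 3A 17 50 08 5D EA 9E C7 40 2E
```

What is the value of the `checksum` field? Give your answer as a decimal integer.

-1559080755920210728

`checksum` is the first field, at byte offset 0, occupying 8 bytes.
Bytes at offsets 0..7: D8 74 3A 17 50 08 5D EA.
Little-endian: lowest address holds the least-significant byte.
Reassemble most-significant byte first: EA 5D 08 50 17 3A 74 D8 → 0xEA5D0850173A74D8.
Top bit is set, so as a signed 64-bit value this is 0xEA5D0850173A74D8 − 2^64 = -1559080755920210728.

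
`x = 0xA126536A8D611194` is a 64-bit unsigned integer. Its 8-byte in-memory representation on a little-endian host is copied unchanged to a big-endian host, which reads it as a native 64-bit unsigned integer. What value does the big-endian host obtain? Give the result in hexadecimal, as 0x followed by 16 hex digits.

0x9411618D6A5326A1

Stored little-endian, the bytes at ascending addresses are 94 11 61 8D 6A 53 26 A1.
Read back as big-endian, the last byte is least significant, giving 0x9411618D6A5326A1.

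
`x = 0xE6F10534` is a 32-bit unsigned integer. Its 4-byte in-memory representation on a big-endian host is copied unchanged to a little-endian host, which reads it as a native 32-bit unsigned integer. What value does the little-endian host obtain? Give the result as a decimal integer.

Stored big-endian, the bytes at ascending addresses are E6 F1 05 34.
Read back as little-endian, the first byte is least significant, giving 0x3405F1E6.
0x3405F1E6 = 872804838.

872804838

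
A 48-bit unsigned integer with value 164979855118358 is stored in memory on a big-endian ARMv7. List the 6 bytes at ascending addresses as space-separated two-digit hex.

96 0C 5D A8 D0 16

164979855118358 in hexadecimal, padded to 48 bits, is 0x960C5DA8D016.
Split into bytes (most-significant first): 96 0C 5D A8 D0 16.
Big-endian stores the most-significant byte at the lowest address.
So the memory order matches the most-significant-first order: 96 0C 5D A8 D0 16.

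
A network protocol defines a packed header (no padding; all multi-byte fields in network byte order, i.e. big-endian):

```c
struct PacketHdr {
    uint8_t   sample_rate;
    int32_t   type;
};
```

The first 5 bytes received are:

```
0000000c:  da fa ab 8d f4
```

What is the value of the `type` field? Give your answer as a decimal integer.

-89420300

`type` follows `sample_rate` (1 byte), so it starts at byte offset 1 and occupies 4 bytes.
Bytes at offsets 1..4: FA AB 8D F4.
In big-endian order the high byte comes first in memory.
The bytes are already most-significant first: 0xFAAB8DF4.
Top bit is set, so as a signed 32-bit value this is 0xFAAB8DF4 − 2^32 = -89420300.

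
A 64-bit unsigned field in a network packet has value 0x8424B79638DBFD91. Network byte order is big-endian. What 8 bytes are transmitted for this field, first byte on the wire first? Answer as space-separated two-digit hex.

Split into bytes (most-significant first): 84 24 B7 96 38 DB FD 91.
In big-endian order the high byte comes first in memory.
So the memory order matches the most-significant-first order: 84 24 B7 96 38 DB FD 91.

84 24 B7 96 38 DB FD 91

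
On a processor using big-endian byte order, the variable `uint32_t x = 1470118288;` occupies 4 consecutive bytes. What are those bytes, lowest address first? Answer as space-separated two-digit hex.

1470118288 in hexadecimal, padded to 32 bits, is 0x57A03990.
Split into bytes (most-significant first): 57 A0 39 90.
Big-endian stores the most-significant byte at the lowest address.
So the memory order matches the most-significant-first order: 57 A0 39 90.

57 A0 39 90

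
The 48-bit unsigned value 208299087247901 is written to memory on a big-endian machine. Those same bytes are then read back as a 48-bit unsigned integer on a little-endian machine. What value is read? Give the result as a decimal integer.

32135388426941

208299087247901 in 48-bit hexadecimal is 0xBD72691A3A1D.
Stored big-endian, the bytes at ascending addresses are BD 72 69 1A 3A 1D.
Read back as little-endian, the first byte is least significant, giving 0x1D3A1A6972BD.
0x1D3A1A6972BD = 32135388426941.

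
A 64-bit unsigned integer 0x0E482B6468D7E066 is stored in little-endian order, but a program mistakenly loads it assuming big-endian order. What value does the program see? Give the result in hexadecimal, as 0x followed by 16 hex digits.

Stored little-endian, the bytes at ascending addresses are 66 E0 D7 68 64 2B 48 0E.
Read back as big-endian, the last byte is least significant, giving 0x66E0D768642B480E.

0x66E0D768642B480E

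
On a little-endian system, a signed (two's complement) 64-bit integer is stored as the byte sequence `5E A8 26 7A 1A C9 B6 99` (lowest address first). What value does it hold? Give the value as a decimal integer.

In little-endian order the low byte comes first in memory.
Reassemble most-significant byte first: 99 B6 C9 1A 7A 26 A8 5E → 0x99B6C91A7A26A85E.
Top bit is set, so as a signed 64-bit value this is 0x99B6C91A7A26A85E − 2^64 = -7370482624589551522.

-7370482624589551522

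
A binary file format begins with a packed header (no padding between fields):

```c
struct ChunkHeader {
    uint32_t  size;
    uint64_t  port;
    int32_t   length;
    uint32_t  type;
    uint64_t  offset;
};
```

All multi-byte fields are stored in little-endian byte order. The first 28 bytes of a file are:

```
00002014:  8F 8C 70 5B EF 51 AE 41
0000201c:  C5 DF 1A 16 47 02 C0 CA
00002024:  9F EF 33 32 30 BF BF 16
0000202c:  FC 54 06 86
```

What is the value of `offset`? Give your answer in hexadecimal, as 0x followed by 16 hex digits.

`offset` follows `size` (4 B), `port` (8 B), `length` (4 B), `type` (4 B), so it starts at offset 4 + 8 + 4 + 4 = 20 and occupies 8 bytes.
Bytes at offsets 20..27: 30 BF BF 16 FC 54 06 86.
In little-endian order the low byte comes first in memory.
Reassemble most-significant byte first: 86 06 54 FC 16 BF BF 30 → 0x860654FC16BFBF30.

0x860654FC16BFBF30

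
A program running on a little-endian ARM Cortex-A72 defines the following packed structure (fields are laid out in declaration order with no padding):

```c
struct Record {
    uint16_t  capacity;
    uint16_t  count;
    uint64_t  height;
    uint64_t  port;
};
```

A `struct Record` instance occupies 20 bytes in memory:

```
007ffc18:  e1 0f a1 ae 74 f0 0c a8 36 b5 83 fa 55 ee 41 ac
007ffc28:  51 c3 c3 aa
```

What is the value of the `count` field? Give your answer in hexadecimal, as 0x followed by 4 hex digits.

`count` follows `capacity` (2 bytes), so it starts at byte offset 2 and occupies 2 bytes.
Bytes at offsets 2..3: A1 AE.
In little-endian order the low byte comes first in memory.
Reassemble most-significant byte first: AE A1 → 0xAEA1.

0xAEA1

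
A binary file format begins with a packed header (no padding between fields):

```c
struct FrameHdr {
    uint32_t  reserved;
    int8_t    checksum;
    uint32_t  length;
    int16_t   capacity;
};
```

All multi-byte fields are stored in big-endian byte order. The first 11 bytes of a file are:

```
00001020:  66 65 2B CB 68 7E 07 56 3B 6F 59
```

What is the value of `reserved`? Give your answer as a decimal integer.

`reserved` is the first field, at byte offset 0, occupying 4 bytes.
Bytes at offsets 0..3: 66 65 2B CB.
Big-endian: lowest address holds the most-significant byte.
The bytes are already most-significant first: 0x66652BCB.
0x66652BCB = 1717906379.

1717906379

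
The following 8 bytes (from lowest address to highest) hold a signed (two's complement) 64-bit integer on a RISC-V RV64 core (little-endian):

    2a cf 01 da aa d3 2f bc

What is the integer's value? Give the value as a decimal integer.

-4886454339918246102

In little-endian order the low byte comes first in memory.
Reassemble most-significant byte first: BC 2F D3 AA DA 01 CF 2A → 0xBC2FD3AADA01CF2A.
Top bit is set, so as a signed 64-bit value this is 0xBC2FD3AADA01CF2A − 2^64 = -4886454339918246102.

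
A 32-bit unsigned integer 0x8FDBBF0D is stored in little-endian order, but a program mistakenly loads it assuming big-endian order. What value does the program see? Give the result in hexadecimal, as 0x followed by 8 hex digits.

Stored little-endian, the bytes at ascending addresses are 0D BF DB 8F.
Read back as big-endian, the last byte is least significant, giving 0x0DBFDB8F.

0x0DBFDB8F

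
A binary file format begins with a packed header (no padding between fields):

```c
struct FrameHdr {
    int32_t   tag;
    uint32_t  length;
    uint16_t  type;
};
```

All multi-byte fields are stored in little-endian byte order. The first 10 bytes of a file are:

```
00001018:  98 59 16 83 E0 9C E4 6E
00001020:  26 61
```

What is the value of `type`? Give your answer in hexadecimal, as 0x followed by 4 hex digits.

`type` follows `tag` (4 B), `length` (4 B), so it starts at offset 4 + 4 = 8 and occupies 2 bytes.
Bytes at offsets 8..9: 26 61.
Little-endian stores the least-significant byte at the lowest address.
Reassemble most-significant byte first: 61 26 → 0x6126.

0x6126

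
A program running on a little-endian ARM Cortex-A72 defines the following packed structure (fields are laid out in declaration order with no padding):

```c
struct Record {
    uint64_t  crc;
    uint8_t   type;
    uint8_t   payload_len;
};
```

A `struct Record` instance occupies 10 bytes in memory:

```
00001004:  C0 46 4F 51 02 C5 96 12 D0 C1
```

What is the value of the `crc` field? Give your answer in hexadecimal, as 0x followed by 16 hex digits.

`crc` is the first field, at byte offset 0, occupying 8 bytes.
Bytes at offsets 0..7: C0 46 4F 51 02 C5 96 12.
In little-endian order the low byte comes first in memory.
Reassemble most-significant byte first: 12 96 C5 02 51 4F 46 C0 → 0x1296C502514F46C0.

0x1296C502514F46C0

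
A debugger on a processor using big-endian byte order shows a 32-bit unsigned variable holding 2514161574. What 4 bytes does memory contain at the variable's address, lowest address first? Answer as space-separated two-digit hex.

2514161574 in hexadecimal, padded to 32 bits, is 0x95DB0FA6.
Split into bytes (most-significant first): 95 DB 0F A6.
In big-endian order the high byte comes first in memory.
So the memory order matches the most-significant-first order: 95 DB 0F A6.

95 DB 0F A6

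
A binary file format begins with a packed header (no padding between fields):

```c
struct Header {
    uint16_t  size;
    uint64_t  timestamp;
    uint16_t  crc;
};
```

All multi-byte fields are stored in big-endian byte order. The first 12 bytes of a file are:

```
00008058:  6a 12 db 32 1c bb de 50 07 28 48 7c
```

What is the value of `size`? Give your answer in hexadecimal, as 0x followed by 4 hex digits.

`size` is the first field, at byte offset 0, occupying 2 bytes.
Bytes at offsets 0..1: 6A 12.
Big-endian: lowest address holds the most-significant byte.
The bytes are already most-significant first: 0x6A12.

0x6A12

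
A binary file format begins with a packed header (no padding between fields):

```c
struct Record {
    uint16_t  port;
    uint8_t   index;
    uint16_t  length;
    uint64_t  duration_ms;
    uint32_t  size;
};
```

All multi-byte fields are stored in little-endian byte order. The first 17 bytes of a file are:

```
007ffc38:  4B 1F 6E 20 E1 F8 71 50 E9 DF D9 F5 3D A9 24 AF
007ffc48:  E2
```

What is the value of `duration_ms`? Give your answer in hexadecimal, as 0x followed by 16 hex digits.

`duration_ms` follows `port` (2 B), `index` (1 B), `length` (2 B), so it starts at offset 2 + 1 + 2 = 5 and occupies 8 bytes.
Bytes at offsets 5..12: F8 71 50 E9 DF D9 F5 3D.
In little-endian order the low byte comes first in memory.
Reassemble most-significant byte first: 3D F5 D9 DF E9 50 71 F8 → 0x3DF5D9DFE95071F8.

0x3DF5D9DFE95071F8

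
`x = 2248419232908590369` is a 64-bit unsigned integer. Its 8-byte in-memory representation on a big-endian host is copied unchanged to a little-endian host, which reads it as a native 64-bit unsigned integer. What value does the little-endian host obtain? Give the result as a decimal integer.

2248419232908590369 in 64-bit hexadecimal is 0x1F33FD6133AC3D21.
Stored big-endian, the bytes at ascending addresses are 1F 33 FD 61 33 AC 3D 21.
Read back as little-endian, the first byte is least significant, giving 0x213DAC3361FD331F.
0x213DAC3361FD331F = 2395259913518265119.

2395259913518265119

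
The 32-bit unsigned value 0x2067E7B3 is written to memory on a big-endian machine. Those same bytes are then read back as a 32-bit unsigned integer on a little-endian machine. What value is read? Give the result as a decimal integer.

Stored big-endian, the bytes at ascending addresses are 20 67 E7 B3.
Read back as little-endian, the first byte is least significant, giving 0xB3E76720.
0xB3E76720 = 3018286880.

3018286880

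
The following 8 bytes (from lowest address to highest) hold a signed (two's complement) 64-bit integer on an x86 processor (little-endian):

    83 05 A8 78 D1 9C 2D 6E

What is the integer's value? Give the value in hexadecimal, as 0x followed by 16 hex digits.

Little-endian stores the least-significant byte at the lowest address.
Reassemble most-significant byte first: 6E 2D 9C D1 78 A8 05 83 → 0x6E2D9CD178A80583.

0x6E2D9CD178A80583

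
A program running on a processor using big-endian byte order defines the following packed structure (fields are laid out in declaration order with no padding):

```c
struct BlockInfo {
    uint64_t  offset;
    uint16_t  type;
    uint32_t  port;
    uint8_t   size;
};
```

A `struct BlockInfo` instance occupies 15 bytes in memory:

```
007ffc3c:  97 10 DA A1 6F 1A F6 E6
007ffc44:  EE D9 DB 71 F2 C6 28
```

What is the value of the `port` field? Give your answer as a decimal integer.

3681678022

`port` follows `offset` (8 B), `type` (2 B), so it starts at offset 8 + 2 = 10 and occupies 4 bytes.
Bytes at offsets 10..13: DB 71 F2 C6.
In big-endian order the high byte comes first in memory.
The bytes are already most-significant first: 0xDB71F2C6.
0xDB71F2C6 = 3681678022.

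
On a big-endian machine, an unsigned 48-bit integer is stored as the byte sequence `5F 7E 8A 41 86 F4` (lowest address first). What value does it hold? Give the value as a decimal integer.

Big-endian stores the most-significant byte at the lowest address.
The bytes are already most-significant first: 0x5F7E8A4186F4.
0x5F7E8A4186F4 = 104997090068212.

104997090068212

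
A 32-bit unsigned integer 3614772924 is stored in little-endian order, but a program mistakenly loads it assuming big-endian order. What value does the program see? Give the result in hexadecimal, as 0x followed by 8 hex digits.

3614772924 in 32-bit hexadecimal is 0xD7750EBC.
Stored little-endian, the bytes at ascending addresses are BC 0E 75 D7.
Read back as big-endian, the last byte is least significant, giving 0xBC0E75D7.

0xBC0E75D7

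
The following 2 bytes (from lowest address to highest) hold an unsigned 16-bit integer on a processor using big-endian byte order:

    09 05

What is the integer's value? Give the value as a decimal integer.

2309

Big-endian: lowest address holds the most-significant byte.
The bytes are already most-significant first: 0x0905.
0x0905 = 2309.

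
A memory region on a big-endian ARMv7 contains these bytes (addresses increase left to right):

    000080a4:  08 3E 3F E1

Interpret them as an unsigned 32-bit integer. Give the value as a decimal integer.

138297313

Big-endian: lowest address holds the most-significant byte.
The bytes are already most-significant first: 0x083E3FE1.
0x083E3FE1 = 138297313.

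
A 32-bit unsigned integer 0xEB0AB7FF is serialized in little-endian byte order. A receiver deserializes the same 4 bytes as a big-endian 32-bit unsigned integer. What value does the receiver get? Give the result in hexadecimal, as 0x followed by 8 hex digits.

0xFFB70AEB

Stored little-endian, the bytes at ascending addresses are FF B7 0A EB.
Read back as big-endian, the last byte is least significant, giving 0xFFB70AEB.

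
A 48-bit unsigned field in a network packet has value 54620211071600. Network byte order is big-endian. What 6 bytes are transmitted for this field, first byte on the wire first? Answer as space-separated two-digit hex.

54620211071600 in hexadecimal, padded to 48 bits, is 0x31AD42474A70.
Split into bytes (most-significant first): 31 AD 42 47 4A 70.
In big-endian order the high byte comes first in memory.
So the memory order matches the most-significant-first order: 31 AD 42 47 4A 70.

31 AD 42 47 4A 70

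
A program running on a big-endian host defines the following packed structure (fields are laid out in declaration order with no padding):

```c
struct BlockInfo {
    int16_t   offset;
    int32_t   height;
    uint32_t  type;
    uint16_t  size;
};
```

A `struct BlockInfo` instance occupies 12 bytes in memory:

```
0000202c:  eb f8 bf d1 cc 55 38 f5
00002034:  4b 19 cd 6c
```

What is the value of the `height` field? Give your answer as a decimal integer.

`height` follows `offset` (2 bytes), so it starts at byte offset 2 and occupies 4 bytes.
Bytes at offsets 2..5: BF D1 CC 55.
Big-endian stores the most-significant byte at the lowest address.
The bytes are already most-significant first: 0xBFD1CC55.
Top bit is set, so as a signed 32-bit value this is 0xBFD1CC55 − 2^32 = -1076769707.

-1076769707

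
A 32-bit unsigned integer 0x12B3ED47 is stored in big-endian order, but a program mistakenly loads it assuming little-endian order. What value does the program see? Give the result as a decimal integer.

Stored big-endian, the bytes at ascending addresses are 12 B3 ED 47.
Read back as little-endian, the first byte is least significant, giving 0x47EDB312.
0x47EDB312 = 1206760210.

1206760210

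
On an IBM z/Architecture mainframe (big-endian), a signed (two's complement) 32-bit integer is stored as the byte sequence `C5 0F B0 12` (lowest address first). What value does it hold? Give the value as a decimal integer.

-988827630

In big-endian order the high byte comes first in memory.
The bytes are already most-significant first: 0xC50FB012.
Top bit is set, so as a signed 32-bit value this is 0xC50FB012 − 2^32 = -988827630.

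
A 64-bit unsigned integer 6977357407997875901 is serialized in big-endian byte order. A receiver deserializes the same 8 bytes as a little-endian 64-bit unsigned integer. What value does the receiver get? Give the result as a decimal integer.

6977357407997875901 in 64-bit hexadecimal is 0x60D48D984EA756BD.
Stored big-endian, the bytes at ascending addresses are 60 D4 8D 98 4E A7 56 BD.
Read back as little-endian, the first byte is least significant, giving 0xBD56A74E988DD460.
0xBD56A74E988DD460 = 13643276077174215776.

13643276077174215776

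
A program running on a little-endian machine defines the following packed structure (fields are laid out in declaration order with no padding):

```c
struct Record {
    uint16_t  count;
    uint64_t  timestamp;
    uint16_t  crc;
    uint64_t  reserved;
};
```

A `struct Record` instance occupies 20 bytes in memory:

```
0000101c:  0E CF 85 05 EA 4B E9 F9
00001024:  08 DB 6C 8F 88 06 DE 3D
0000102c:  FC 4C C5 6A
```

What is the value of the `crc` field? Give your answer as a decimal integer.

36716

`crc` follows `count` (2 B), `timestamp` (8 B), so it starts at offset 2 + 8 = 10 and occupies 2 bytes.
Bytes at offsets 10..11: 6C 8F.
Little-endian stores the least-significant byte at the lowest address.
Reassemble most-significant byte first: 8F 6C → 0x8F6C.
0x8F6C = 36716.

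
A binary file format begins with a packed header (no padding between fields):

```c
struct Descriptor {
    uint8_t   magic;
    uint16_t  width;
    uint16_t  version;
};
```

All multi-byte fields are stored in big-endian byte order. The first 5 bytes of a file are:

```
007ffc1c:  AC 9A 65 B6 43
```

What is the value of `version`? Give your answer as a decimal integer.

`version` follows `magic` (1 B), `width` (2 B), so it starts at offset 1 + 2 = 3 and occupies 2 bytes.
Bytes at offsets 3..4: B6 43.
In big-endian order the high byte comes first in memory.
The bytes are already most-significant first: 0xB643.
0xB643 = 46659.

46659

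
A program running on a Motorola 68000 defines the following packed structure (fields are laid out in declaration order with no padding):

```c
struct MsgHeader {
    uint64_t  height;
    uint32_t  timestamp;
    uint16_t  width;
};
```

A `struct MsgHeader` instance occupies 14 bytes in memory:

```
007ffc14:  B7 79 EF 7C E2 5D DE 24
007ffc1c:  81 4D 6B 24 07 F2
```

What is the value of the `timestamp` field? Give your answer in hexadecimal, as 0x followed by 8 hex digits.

`timestamp` follows `height` (8 bytes), so it starts at byte offset 8 and occupies 4 bytes.
Bytes at offsets 8..11: 81 4D 6B 24.
Big-endian stores the most-significant byte at the lowest address.
The bytes are already most-significant first: 0x814D6B24.

0x814D6B24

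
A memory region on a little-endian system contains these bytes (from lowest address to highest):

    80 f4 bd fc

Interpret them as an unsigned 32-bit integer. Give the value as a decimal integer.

Little-endian: lowest address holds the least-significant byte.
Reassemble most-significant byte first: FC BD F4 80 → 0xFCBDF480.
0xFCBDF480 = 4240307328.

4240307328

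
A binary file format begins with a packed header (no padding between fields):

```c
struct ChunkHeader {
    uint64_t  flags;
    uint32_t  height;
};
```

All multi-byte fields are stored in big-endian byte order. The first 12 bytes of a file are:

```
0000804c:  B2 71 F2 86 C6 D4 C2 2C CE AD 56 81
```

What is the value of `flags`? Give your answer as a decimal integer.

`flags` is the first field, at byte offset 0, occupying 8 bytes.
Bytes at offsets 0..7: B2 71 F2 86 C6 D4 C2 2C.
Big-endian stores the most-significant byte at the lowest address.
The bytes are already most-significant first: 0xB271F286C6D4C22C.
0xB271F286C6D4C22C = 12858325071794848300.

12858325071794848300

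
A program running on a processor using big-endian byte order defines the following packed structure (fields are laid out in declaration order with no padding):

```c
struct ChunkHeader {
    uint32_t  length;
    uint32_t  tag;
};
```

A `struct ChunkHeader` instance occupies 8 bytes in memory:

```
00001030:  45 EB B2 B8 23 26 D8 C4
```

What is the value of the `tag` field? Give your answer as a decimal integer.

589748420

`tag` follows `length` (4 bytes), so it starts at byte offset 4 and occupies 4 bytes.
Bytes at offsets 4..7: 23 26 D8 C4.
Big-endian stores the most-significant byte at the lowest address.
The bytes are already most-significant first: 0x2326D8C4.
0x2326D8C4 = 589748420.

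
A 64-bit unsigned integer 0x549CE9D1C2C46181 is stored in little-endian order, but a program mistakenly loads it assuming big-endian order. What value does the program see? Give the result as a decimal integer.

Stored little-endian, the bytes at ascending addresses are 81 61 C4 C2 D1 E9 9C 54.
Read back as big-endian, the last byte is least significant, giving 0x8161C4C2D1E99C54.
0x8161C4C2D1E99C54 = 9322949044658084948.

9322949044658084948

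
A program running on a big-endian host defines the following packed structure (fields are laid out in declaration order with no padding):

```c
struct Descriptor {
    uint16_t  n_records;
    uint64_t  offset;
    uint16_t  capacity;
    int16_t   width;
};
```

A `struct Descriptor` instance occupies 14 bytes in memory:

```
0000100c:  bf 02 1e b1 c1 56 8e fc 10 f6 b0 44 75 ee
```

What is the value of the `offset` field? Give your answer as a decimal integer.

`offset` follows `n_records` (2 bytes), so it starts at byte offset 2 and occupies 8 bytes.
Bytes at offsets 2..9: 1E B1 C1 56 8E FC 10 F6.
Big-endian: lowest address holds the most-significant byte.
The bytes are already most-significant first: 0x1EB1C1568EFC10F6.
0x1EB1C1568EFC10F6 = 2211761469525856502.

2211761469525856502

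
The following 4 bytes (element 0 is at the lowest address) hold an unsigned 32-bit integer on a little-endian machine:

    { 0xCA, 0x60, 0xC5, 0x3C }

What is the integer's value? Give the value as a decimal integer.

1019568330

In little-endian order the low byte comes first in memory.
Reassemble most-significant byte first: 3C C5 60 CA → 0x3CC560CA.
0x3CC560CA = 1019568330.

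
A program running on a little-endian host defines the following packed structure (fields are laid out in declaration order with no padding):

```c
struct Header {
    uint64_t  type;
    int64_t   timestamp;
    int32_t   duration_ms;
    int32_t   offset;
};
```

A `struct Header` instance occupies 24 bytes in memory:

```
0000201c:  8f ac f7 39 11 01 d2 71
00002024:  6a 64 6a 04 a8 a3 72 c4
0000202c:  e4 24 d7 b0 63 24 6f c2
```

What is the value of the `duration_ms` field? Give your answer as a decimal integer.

`duration_ms` follows `type` (8 B), `timestamp` (8 B), so it starts at offset 8 + 8 = 16 and occupies 4 bytes.
Bytes at offsets 16..19: E4 24 D7 B0.
Little-endian stores the least-significant byte at the lowest address.
Reassemble most-significant byte first: B0 D7 24 E4 → 0xB0D724E4.
Top bit is set, so as a signed 32-bit value this is 0xB0D724E4 − 2^32 = -1328077596.

-1328077596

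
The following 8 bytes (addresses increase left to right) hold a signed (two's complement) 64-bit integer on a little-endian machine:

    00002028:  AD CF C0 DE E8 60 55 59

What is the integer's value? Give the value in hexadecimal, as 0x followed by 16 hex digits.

0x595560E8DEC0CFAD

In little-endian order the low byte comes first in memory.
Reassemble most-significant byte first: 59 55 60 E8 DE C0 CF AD → 0x595560E8DEC0CFAD.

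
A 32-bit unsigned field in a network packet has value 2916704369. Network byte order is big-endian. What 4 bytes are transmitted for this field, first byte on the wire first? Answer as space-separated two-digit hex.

2916704369 in hexadecimal, padded to 32 bits, is 0xADD96071.
Split into bytes (most-significant first): AD D9 60 71.
Big-endian: lowest address holds the most-significant byte.
So the memory order matches the most-significant-first order: AD D9 60 71.

AD D9 60 71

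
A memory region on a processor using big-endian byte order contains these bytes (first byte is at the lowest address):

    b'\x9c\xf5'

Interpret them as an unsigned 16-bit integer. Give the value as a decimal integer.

40181

Big-endian: lowest address holds the most-significant byte.
The bytes are already most-significant first: 0x9CF5.
0x9CF5 = 40181.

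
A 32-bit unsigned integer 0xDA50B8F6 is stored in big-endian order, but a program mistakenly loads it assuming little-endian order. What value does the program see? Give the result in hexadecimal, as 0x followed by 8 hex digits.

0xF6B850DA

Stored big-endian, the bytes at ascending addresses are DA 50 B8 F6.
Read back as little-endian, the first byte is least significant, giving 0xF6B850DA.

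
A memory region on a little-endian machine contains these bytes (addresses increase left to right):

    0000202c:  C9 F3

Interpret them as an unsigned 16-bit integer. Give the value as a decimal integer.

In little-endian order the low byte comes first in memory.
Reassemble most-significant byte first: F3 C9 → 0xF3C9.
0xF3C9 = 62409.

62409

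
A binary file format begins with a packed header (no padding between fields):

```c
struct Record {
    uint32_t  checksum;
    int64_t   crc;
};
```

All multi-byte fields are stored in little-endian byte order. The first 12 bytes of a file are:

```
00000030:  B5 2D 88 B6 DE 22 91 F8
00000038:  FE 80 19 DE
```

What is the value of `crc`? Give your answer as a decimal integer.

-2442779490291473698

`crc` follows `checksum` (4 bytes), so it starts at byte offset 4 and occupies 8 bytes.
Bytes at offsets 4..11: DE 22 91 F8 FE 80 19 DE.
Little-endian stores the least-significant byte at the lowest address.
Reassemble most-significant byte first: DE 19 80 FE F8 91 22 DE → 0xDE1980FEF89122DE.
Top bit is set, so as a signed 64-bit value this is 0xDE1980FEF89122DE − 2^64 = -2442779490291473698.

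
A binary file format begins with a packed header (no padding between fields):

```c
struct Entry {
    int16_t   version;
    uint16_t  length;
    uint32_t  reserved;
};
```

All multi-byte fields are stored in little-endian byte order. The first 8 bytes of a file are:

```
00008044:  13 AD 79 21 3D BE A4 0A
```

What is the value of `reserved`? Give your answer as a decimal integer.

`reserved` follows `version` (2 B), `length` (2 B), so it starts at offset 2 + 2 = 4 and occupies 4 bytes.
Bytes at offsets 4..7: 3D BE A4 0A.
In little-endian order the low byte comes first in memory.
Reassemble most-significant byte first: 0A A4 BE 3D → 0x0AA4BE3D.
0x0AA4BE3D = 178568765.

178568765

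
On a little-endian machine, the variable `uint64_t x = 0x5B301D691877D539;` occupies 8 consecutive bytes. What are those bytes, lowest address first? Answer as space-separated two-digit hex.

Split into bytes (most-significant first): 5B 30 1D 69 18 77 D5 39.
Little-endian: lowest address holds the least-significant byte.
So at ascending addresses the bytes are 39 D5 77 18 69 1D 30 5B.

39 D5 77 18 69 1D 30 5B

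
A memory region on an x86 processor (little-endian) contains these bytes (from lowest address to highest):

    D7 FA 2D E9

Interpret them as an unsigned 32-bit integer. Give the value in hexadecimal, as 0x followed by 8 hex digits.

In little-endian order the low byte comes first in memory.
Reassemble most-significant byte first: E9 2D FA D7 → 0xE92DFAD7.

0xE92DFAD7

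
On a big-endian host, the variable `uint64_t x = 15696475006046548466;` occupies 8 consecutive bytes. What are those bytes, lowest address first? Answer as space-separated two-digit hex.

15696475006046548466 in hexadecimal, padded to 64 bits, is 0xD9D514DAC133B1F2.
Split into bytes (most-significant first): D9 D5 14 DA C1 33 B1 F2.
Big-endian: lowest address holds the most-significant byte.
So the memory order matches the most-significant-first order: D9 D5 14 DA C1 33 B1 F2.

D9 D5 14 DA C1 33 B1 F2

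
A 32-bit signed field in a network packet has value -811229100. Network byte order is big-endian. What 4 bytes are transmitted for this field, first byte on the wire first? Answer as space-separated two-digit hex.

CF A5 A0 54

Two's complement of -811229100 in 32 bits: 811229100 = 0x305A5FAC; invert → 0xCFA5A053; add 1 → 0xCFA5A054.
Split into bytes (most-significant first): CF A5 A0 54.
Big-endian: lowest address holds the most-significant byte.
So the memory order matches the most-significant-first order: CF A5 A0 54.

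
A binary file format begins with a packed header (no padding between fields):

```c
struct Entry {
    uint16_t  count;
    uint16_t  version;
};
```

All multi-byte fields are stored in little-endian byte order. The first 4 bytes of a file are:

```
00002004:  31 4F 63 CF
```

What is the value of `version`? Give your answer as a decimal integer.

`version` follows `count` (2 bytes), so it starts at byte offset 2 and occupies 2 bytes.
Bytes at offsets 2..3: 63 CF.
Little-endian stores the least-significant byte at the lowest address.
Reassemble most-significant byte first: CF 63 → 0xCF63.
0xCF63 = 53091.

53091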